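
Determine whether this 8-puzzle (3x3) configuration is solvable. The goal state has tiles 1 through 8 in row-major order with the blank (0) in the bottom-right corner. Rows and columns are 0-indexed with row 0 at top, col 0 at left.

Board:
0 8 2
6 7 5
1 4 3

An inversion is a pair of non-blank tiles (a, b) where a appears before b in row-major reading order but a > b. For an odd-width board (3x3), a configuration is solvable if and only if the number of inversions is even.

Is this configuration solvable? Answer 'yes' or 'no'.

Answer: yes

Derivation:
Inversions (pairs i<j in row-major order where tile[i] > tile[j] > 0): 20
20 is even, so the puzzle is solvable.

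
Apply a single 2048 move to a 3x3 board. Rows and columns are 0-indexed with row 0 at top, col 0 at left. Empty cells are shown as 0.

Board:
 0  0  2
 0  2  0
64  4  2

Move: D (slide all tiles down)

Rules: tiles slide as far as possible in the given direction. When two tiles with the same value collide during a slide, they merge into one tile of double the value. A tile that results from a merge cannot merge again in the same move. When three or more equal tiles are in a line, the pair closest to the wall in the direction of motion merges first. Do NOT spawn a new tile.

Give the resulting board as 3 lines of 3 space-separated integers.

Slide down:
col 0: [0, 0, 64] -> [0, 0, 64]
col 1: [0, 2, 4] -> [0, 2, 4]
col 2: [2, 0, 2] -> [0, 0, 4]

Answer:  0  0  0
 0  2  0
64  4  4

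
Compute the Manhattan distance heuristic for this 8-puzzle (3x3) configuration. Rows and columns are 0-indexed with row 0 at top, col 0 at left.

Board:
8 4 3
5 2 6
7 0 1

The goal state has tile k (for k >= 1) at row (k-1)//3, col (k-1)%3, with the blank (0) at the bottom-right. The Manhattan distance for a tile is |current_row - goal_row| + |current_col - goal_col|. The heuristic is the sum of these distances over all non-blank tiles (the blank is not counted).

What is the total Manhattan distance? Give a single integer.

Answer: 11

Derivation:
Tile 8: at (0,0), goal (2,1), distance |0-2|+|0-1| = 3
Tile 4: at (0,1), goal (1,0), distance |0-1|+|1-0| = 2
Tile 3: at (0,2), goal (0,2), distance |0-0|+|2-2| = 0
Tile 5: at (1,0), goal (1,1), distance |1-1|+|0-1| = 1
Tile 2: at (1,1), goal (0,1), distance |1-0|+|1-1| = 1
Tile 6: at (1,2), goal (1,2), distance |1-1|+|2-2| = 0
Tile 7: at (2,0), goal (2,0), distance |2-2|+|0-0| = 0
Tile 1: at (2,2), goal (0,0), distance |2-0|+|2-0| = 4
Sum: 3 + 2 + 0 + 1 + 1 + 0 + 0 + 4 = 11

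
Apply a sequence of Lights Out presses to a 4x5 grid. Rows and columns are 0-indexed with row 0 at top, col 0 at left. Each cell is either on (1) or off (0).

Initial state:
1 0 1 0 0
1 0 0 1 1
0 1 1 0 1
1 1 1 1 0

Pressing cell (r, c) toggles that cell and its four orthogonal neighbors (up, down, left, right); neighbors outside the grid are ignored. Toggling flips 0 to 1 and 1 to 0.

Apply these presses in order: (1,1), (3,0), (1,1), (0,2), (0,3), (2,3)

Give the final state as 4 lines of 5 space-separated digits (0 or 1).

Answer: 1 1 1 0 1
1 0 1 1 1
1 1 0 1 0
0 0 1 0 0

Derivation:
After press 1 at (1,1):
1 1 1 0 0
0 1 1 1 1
0 0 1 0 1
1 1 1 1 0

After press 2 at (3,0):
1 1 1 0 0
0 1 1 1 1
1 0 1 0 1
0 0 1 1 0

After press 3 at (1,1):
1 0 1 0 0
1 0 0 1 1
1 1 1 0 1
0 0 1 1 0

After press 4 at (0,2):
1 1 0 1 0
1 0 1 1 1
1 1 1 0 1
0 0 1 1 0

After press 5 at (0,3):
1 1 1 0 1
1 0 1 0 1
1 1 1 0 1
0 0 1 1 0

After press 6 at (2,3):
1 1 1 0 1
1 0 1 1 1
1 1 0 1 0
0 0 1 0 0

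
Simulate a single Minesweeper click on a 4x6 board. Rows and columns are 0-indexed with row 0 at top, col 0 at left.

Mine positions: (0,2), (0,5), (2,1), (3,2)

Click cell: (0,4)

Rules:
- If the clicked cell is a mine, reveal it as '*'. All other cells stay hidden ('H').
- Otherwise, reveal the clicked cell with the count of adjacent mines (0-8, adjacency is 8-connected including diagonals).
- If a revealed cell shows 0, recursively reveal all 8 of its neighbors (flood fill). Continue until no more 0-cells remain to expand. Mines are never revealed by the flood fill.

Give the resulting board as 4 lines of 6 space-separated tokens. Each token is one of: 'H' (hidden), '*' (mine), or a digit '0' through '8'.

H H H H 1 H
H H H H H H
H H H H H H
H H H H H H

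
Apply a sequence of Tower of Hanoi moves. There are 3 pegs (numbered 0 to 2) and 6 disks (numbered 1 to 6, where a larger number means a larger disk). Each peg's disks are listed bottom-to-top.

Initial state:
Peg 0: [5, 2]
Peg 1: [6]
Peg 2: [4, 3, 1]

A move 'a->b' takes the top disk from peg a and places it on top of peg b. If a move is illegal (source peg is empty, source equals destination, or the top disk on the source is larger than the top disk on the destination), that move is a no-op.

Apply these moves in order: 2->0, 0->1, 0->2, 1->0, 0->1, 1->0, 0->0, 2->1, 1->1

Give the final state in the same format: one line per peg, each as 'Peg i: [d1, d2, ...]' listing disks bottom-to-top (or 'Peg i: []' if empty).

Answer: Peg 0: [5, 1]
Peg 1: [6, 2]
Peg 2: [4, 3]

Derivation:
After move 1 (2->0):
Peg 0: [5, 2, 1]
Peg 1: [6]
Peg 2: [4, 3]

After move 2 (0->1):
Peg 0: [5, 2]
Peg 1: [6, 1]
Peg 2: [4, 3]

After move 3 (0->2):
Peg 0: [5]
Peg 1: [6, 1]
Peg 2: [4, 3, 2]

After move 4 (1->0):
Peg 0: [5, 1]
Peg 1: [6]
Peg 2: [4, 3, 2]

After move 5 (0->1):
Peg 0: [5]
Peg 1: [6, 1]
Peg 2: [4, 3, 2]

After move 6 (1->0):
Peg 0: [5, 1]
Peg 1: [6]
Peg 2: [4, 3, 2]

After move 7 (0->0):
Peg 0: [5, 1]
Peg 1: [6]
Peg 2: [4, 3, 2]

After move 8 (2->1):
Peg 0: [5, 1]
Peg 1: [6, 2]
Peg 2: [4, 3]

After move 9 (1->1):
Peg 0: [5, 1]
Peg 1: [6, 2]
Peg 2: [4, 3]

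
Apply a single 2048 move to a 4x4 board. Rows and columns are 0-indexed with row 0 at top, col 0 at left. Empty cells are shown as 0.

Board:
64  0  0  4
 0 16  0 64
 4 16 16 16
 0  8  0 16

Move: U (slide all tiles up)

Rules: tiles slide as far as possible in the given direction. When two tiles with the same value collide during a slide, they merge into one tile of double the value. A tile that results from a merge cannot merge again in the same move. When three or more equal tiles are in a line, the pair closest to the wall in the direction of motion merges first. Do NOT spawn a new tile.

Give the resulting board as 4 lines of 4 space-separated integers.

Slide up:
col 0: [64, 0, 4, 0] -> [64, 4, 0, 0]
col 1: [0, 16, 16, 8] -> [32, 8, 0, 0]
col 2: [0, 0, 16, 0] -> [16, 0, 0, 0]
col 3: [4, 64, 16, 16] -> [4, 64, 32, 0]

Answer: 64 32 16  4
 4  8  0 64
 0  0  0 32
 0  0  0  0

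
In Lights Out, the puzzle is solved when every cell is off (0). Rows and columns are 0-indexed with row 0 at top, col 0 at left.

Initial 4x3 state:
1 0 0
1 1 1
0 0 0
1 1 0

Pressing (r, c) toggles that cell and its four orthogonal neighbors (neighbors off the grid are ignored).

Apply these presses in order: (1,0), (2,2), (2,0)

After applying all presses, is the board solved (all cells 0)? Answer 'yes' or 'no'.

After press 1 at (1,0):
0 0 0
0 0 1
1 0 0
1 1 0

After press 2 at (2,2):
0 0 0
0 0 0
1 1 1
1 1 1

After press 3 at (2,0):
0 0 0
1 0 0
0 0 1
0 1 1

Lights still on: 4

Answer: no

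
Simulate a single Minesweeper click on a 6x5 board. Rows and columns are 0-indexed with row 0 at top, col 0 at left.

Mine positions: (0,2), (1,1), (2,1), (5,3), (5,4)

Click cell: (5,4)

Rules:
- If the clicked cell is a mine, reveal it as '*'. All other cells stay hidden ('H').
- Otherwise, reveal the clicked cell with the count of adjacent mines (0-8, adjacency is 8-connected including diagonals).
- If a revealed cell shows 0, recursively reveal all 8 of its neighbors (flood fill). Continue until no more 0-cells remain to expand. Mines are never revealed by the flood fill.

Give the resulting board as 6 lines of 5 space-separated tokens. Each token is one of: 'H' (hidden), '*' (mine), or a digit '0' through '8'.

H H H H H
H H H H H
H H H H H
H H H H H
H H H H H
H H H H *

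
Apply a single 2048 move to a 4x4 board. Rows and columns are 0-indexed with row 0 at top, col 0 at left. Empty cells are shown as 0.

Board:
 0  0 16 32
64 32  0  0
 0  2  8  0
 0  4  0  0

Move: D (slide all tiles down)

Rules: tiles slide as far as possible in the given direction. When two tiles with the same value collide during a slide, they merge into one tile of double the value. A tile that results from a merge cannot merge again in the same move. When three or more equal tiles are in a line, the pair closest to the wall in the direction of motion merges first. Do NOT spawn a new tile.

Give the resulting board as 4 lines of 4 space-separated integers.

Slide down:
col 0: [0, 64, 0, 0] -> [0, 0, 0, 64]
col 1: [0, 32, 2, 4] -> [0, 32, 2, 4]
col 2: [16, 0, 8, 0] -> [0, 0, 16, 8]
col 3: [32, 0, 0, 0] -> [0, 0, 0, 32]

Answer:  0  0  0  0
 0 32  0  0
 0  2 16  0
64  4  8 32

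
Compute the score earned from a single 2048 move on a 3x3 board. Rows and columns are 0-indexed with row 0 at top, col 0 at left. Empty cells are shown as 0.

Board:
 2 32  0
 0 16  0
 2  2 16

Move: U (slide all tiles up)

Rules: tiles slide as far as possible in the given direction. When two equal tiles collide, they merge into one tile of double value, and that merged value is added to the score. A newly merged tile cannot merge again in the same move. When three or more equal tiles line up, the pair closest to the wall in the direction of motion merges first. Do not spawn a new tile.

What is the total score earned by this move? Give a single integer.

Answer: 4

Derivation:
Slide up:
col 0: [2, 0, 2] -> [4, 0, 0]  score +4 (running 4)
col 1: [32, 16, 2] -> [32, 16, 2]  score +0 (running 4)
col 2: [0, 0, 16] -> [16, 0, 0]  score +0 (running 4)
Board after move:
 4 32 16
 0 16  0
 0  2  0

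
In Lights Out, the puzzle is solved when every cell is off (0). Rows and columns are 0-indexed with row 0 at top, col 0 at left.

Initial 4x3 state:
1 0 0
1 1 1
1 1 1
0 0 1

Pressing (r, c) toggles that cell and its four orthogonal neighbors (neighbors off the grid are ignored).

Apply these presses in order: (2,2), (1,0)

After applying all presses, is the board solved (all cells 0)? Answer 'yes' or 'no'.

After press 1 at (2,2):
1 0 0
1 1 0
1 0 0
0 0 0

After press 2 at (1,0):
0 0 0
0 0 0
0 0 0
0 0 0

Lights still on: 0

Answer: yes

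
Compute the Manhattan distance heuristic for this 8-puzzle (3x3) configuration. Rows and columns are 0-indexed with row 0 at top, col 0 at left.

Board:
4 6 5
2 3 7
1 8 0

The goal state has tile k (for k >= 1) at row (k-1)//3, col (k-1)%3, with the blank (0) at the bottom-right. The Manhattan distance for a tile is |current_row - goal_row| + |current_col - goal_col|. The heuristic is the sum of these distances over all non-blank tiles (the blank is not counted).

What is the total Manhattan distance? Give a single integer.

Tile 4: at (0,0), goal (1,0), distance |0-1|+|0-0| = 1
Tile 6: at (0,1), goal (1,2), distance |0-1|+|1-2| = 2
Tile 5: at (0,2), goal (1,1), distance |0-1|+|2-1| = 2
Tile 2: at (1,0), goal (0,1), distance |1-0|+|0-1| = 2
Tile 3: at (1,1), goal (0,2), distance |1-0|+|1-2| = 2
Tile 7: at (1,2), goal (2,0), distance |1-2|+|2-0| = 3
Tile 1: at (2,0), goal (0,0), distance |2-0|+|0-0| = 2
Tile 8: at (2,1), goal (2,1), distance |2-2|+|1-1| = 0
Sum: 1 + 2 + 2 + 2 + 2 + 3 + 2 + 0 = 14

Answer: 14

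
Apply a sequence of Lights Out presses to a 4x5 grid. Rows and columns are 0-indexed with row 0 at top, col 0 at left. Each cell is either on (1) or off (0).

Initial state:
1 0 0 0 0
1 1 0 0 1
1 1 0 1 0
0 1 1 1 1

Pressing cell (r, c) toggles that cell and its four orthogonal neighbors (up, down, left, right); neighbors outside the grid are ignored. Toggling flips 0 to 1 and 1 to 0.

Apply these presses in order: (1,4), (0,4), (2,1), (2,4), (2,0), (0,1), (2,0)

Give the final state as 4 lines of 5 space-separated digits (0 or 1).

After press 1 at (1,4):
1 0 0 0 1
1 1 0 1 0
1 1 0 1 1
0 1 1 1 1

After press 2 at (0,4):
1 0 0 1 0
1 1 0 1 1
1 1 0 1 1
0 1 1 1 1

After press 3 at (2,1):
1 0 0 1 0
1 0 0 1 1
0 0 1 1 1
0 0 1 1 1

After press 4 at (2,4):
1 0 0 1 0
1 0 0 1 0
0 0 1 0 0
0 0 1 1 0

After press 5 at (2,0):
1 0 0 1 0
0 0 0 1 0
1 1 1 0 0
1 0 1 1 0

After press 6 at (0,1):
0 1 1 1 0
0 1 0 1 0
1 1 1 0 0
1 0 1 1 0

After press 7 at (2,0):
0 1 1 1 0
1 1 0 1 0
0 0 1 0 0
0 0 1 1 0

Answer: 0 1 1 1 0
1 1 0 1 0
0 0 1 0 0
0 0 1 1 0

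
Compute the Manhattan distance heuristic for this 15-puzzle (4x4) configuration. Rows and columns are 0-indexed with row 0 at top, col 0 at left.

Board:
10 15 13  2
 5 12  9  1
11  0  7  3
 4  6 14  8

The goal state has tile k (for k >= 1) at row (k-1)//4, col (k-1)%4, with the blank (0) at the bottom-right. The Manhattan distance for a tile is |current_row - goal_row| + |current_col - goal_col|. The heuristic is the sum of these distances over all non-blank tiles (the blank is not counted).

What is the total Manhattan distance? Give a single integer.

Tile 10: at (0,0), goal (2,1), distance |0-2|+|0-1| = 3
Tile 15: at (0,1), goal (3,2), distance |0-3|+|1-2| = 4
Tile 13: at (0,2), goal (3,0), distance |0-3|+|2-0| = 5
Tile 2: at (0,3), goal (0,1), distance |0-0|+|3-1| = 2
Tile 5: at (1,0), goal (1,0), distance |1-1|+|0-0| = 0
Tile 12: at (1,1), goal (2,3), distance |1-2|+|1-3| = 3
Tile 9: at (1,2), goal (2,0), distance |1-2|+|2-0| = 3
Tile 1: at (1,3), goal (0,0), distance |1-0|+|3-0| = 4
Tile 11: at (2,0), goal (2,2), distance |2-2|+|0-2| = 2
Tile 7: at (2,2), goal (1,2), distance |2-1|+|2-2| = 1
Tile 3: at (2,3), goal (0,2), distance |2-0|+|3-2| = 3
Tile 4: at (3,0), goal (0,3), distance |3-0|+|0-3| = 6
Tile 6: at (3,1), goal (1,1), distance |3-1|+|1-1| = 2
Tile 14: at (3,2), goal (3,1), distance |3-3|+|2-1| = 1
Tile 8: at (3,3), goal (1,3), distance |3-1|+|3-3| = 2
Sum: 3 + 4 + 5 + 2 + 0 + 3 + 3 + 4 + 2 + 1 + 3 + 6 + 2 + 1 + 2 = 41

Answer: 41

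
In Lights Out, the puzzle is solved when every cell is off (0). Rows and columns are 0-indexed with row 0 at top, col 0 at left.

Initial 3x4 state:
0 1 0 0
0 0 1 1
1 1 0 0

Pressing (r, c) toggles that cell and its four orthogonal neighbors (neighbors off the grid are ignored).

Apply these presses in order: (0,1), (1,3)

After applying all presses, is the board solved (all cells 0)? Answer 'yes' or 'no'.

Answer: no

Derivation:
After press 1 at (0,1):
1 0 1 0
0 1 1 1
1 1 0 0

After press 2 at (1,3):
1 0 1 1
0 1 0 0
1 1 0 1

Lights still on: 7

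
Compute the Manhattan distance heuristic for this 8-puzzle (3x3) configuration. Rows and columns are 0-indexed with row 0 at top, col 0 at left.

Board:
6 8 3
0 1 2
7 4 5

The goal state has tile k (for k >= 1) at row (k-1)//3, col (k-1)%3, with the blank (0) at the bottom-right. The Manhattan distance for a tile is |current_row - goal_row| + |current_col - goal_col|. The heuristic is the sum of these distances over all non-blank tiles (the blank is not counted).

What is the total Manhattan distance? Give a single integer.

Tile 6: at (0,0), goal (1,2), distance |0-1|+|0-2| = 3
Tile 8: at (0,1), goal (2,1), distance |0-2|+|1-1| = 2
Tile 3: at (0,2), goal (0,2), distance |0-0|+|2-2| = 0
Tile 1: at (1,1), goal (0,0), distance |1-0|+|1-0| = 2
Tile 2: at (1,2), goal (0,1), distance |1-0|+|2-1| = 2
Tile 7: at (2,0), goal (2,0), distance |2-2|+|0-0| = 0
Tile 4: at (2,1), goal (1,0), distance |2-1|+|1-0| = 2
Tile 5: at (2,2), goal (1,1), distance |2-1|+|2-1| = 2
Sum: 3 + 2 + 0 + 2 + 2 + 0 + 2 + 2 = 13

Answer: 13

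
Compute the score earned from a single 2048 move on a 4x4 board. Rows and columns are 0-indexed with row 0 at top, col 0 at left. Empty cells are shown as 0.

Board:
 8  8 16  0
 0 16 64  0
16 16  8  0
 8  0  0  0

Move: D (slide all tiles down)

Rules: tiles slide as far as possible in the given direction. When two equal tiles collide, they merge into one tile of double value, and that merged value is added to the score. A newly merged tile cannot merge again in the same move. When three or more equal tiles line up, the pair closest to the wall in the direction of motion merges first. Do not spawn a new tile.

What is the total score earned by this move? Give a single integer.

Slide down:
col 0: [8, 0, 16, 8] -> [0, 8, 16, 8]  score +0 (running 0)
col 1: [8, 16, 16, 0] -> [0, 0, 8, 32]  score +32 (running 32)
col 2: [16, 64, 8, 0] -> [0, 16, 64, 8]  score +0 (running 32)
col 3: [0, 0, 0, 0] -> [0, 0, 0, 0]  score +0 (running 32)
Board after move:
 0  0  0  0
 8  0 16  0
16  8 64  0
 8 32  8  0

Answer: 32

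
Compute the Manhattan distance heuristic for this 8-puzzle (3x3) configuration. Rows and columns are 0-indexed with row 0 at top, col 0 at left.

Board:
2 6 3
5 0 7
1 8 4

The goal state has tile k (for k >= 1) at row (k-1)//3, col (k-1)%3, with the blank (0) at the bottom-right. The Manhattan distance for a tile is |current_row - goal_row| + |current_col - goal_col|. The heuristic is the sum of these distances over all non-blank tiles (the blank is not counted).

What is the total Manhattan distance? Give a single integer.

Tile 2: at (0,0), goal (0,1), distance |0-0|+|0-1| = 1
Tile 6: at (0,1), goal (1,2), distance |0-1|+|1-2| = 2
Tile 3: at (0,2), goal (0,2), distance |0-0|+|2-2| = 0
Tile 5: at (1,0), goal (1,1), distance |1-1|+|0-1| = 1
Tile 7: at (1,2), goal (2,0), distance |1-2|+|2-0| = 3
Tile 1: at (2,0), goal (0,0), distance |2-0|+|0-0| = 2
Tile 8: at (2,1), goal (2,1), distance |2-2|+|1-1| = 0
Tile 4: at (2,2), goal (1,0), distance |2-1|+|2-0| = 3
Sum: 1 + 2 + 0 + 1 + 3 + 2 + 0 + 3 = 12

Answer: 12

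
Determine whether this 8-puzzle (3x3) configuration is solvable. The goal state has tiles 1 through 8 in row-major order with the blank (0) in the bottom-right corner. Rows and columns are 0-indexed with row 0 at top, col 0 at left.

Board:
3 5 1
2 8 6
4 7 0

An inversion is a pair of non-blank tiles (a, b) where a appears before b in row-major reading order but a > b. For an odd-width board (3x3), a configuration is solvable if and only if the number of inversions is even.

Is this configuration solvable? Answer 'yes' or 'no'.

Inversions (pairs i<j in row-major order where tile[i] > tile[j] > 0): 9
9 is odd, so the puzzle is not solvable.

Answer: no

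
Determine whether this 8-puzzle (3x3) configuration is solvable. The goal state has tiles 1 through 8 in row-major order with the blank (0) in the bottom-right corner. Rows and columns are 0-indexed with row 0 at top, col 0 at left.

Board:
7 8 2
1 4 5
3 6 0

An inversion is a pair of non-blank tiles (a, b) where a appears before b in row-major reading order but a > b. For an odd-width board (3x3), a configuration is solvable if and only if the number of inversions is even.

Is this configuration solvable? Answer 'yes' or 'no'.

Answer: no

Derivation:
Inversions (pairs i<j in row-major order where tile[i] > tile[j] > 0): 15
15 is odd, so the puzzle is not solvable.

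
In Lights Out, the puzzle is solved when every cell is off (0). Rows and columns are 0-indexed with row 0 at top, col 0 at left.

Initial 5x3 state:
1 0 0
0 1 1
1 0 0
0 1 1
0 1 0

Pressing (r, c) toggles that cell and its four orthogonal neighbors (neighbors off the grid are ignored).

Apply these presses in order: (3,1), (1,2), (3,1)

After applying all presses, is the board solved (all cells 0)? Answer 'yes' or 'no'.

Answer: no

Derivation:
After press 1 at (3,1):
1 0 0
0 1 1
1 1 0
1 0 0
0 0 0

After press 2 at (1,2):
1 0 1
0 0 0
1 1 1
1 0 0
0 0 0

After press 3 at (3,1):
1 0 1
0 0 0
1 0 1
0 1 1
0 1 0

Lights still on: 7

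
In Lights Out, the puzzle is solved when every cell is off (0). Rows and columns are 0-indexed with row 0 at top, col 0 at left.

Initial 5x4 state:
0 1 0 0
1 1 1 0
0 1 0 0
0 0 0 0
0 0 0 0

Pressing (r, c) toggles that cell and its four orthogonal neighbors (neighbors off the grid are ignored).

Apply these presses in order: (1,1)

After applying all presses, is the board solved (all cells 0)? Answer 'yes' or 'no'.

After press 1 at (1,1):
0 0 0 0
0 0 0 0
0 0 0 0
0 0 0 0
0 0 0 0

Lights still on: 0

Answer: yes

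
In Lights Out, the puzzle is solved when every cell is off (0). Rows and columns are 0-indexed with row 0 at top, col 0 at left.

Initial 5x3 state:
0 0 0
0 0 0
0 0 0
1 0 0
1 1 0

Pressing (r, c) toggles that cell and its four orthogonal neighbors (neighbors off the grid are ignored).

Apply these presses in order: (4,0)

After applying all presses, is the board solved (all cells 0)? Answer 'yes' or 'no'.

Answer: yes

Derivation:
After press 1 at (4,0):
0 0 0
0 0 0
0 0 0
0 0 0
0 0 0

Lights still on: 0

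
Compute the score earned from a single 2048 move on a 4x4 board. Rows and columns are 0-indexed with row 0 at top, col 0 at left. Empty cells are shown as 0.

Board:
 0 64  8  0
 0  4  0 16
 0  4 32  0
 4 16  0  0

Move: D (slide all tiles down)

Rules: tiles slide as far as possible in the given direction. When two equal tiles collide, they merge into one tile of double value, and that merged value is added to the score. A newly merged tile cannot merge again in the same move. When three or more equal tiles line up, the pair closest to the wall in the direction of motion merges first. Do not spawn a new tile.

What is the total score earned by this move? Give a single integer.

Slide down:
col 0: [0, 0, 0, 4] -> [0, 0, 0, 4]  score +0 (running 0)
col 1: [64, 4, 4, 16] -> [0, 64, 8, 16]  score +8 (running 8)
col 2: [8, 0, 32, 0] -> [0, 0, 8, 32]  score +0 (running 8)
col 3: [0, 16, 0, 0] -> [0, 0, 0, 16]  score +0 (running 8)
Board after move:
 0  0  0  0
 0 64  0  0
 0  8  8  0
 4 16 32 16

Answer: 8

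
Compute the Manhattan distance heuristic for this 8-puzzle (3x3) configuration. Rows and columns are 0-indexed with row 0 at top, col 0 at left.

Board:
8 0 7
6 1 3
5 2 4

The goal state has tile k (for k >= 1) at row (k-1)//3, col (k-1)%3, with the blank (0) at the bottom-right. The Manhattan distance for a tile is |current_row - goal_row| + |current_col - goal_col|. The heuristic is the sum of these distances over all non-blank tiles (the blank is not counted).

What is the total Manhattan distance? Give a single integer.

Answer: 19

Derivation:
Tile 8: (0,0)->(2,1) = 3
Tile 7: (0,2)->(2,0) = 4
Tile 6: (1,0)->(1,2) = 2
Tile 1: (1,1)->(0,0) = 2
Tile 3: (1,2)->(0,2) = 1
Tile 5: (2,0)->(1,1) = 2
Tile 2: (2,1)->(0,1) = 2
Tile 4: (2,2)->(1,0) = 3
Sum: 3 + 4 + 2 + 2 + 1 + 2 + 2 + 3 = 19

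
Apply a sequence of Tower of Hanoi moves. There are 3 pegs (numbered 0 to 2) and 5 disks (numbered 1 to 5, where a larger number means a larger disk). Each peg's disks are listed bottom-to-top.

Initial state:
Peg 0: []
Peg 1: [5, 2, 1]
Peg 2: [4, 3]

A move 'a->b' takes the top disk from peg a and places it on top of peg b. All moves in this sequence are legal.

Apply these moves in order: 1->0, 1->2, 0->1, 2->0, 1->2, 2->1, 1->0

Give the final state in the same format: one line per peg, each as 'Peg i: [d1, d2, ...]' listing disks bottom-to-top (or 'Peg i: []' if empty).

Answer: Peg 0: [2, 1]
Peg 1: [5]
Peg 2: [4, 3]

Derivation:
After move 1 (1->0):
Peg 0: [1]
Peg 1: [5, 2]
Peg 2: [4, 3]

After move 2 (1->2):
Peg 0: [1]
Peg 1: [5]
Peg 2: [4, 3, 2]

After move 3 (0->1):
Peg 0: []
Peg 1: [5, 1]
Peg 2: [4, 3, 2]

After move 4 (2->0):
Peg 0: [2]
Peg 1: [5, 1]
Peg 2: [4, 3]

After move 5 (1->2):
Peg 0: [2]
Peg 1: [5]
Peg 2: [4, 3, 1]

After move 6 (2->1):
Peg 0: [2]
Peg 1: [5, 1]
Peg 2: [4, 3]

After move 7 (1->0):
Peg 0: [2, 1]
Peg 1: [5]
Peg 2: [4, 3]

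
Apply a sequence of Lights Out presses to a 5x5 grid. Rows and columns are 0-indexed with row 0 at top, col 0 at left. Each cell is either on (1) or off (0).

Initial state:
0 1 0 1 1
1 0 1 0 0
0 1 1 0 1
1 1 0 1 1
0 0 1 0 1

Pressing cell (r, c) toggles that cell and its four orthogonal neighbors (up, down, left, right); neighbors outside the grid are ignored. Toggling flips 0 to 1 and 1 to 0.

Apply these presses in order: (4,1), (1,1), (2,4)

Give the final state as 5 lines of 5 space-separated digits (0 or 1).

After press 1 at (4,1):
0 1 0 1 1
1 0 1 0 0
0 1 1 0 1
1 0 0 1 1
1 1 0 0 1

After press 2 at (1,1):
0 0 0 1 1
0 1 0 0 0
0 0 1 0 1
1 0 0 1 1
1 1 0 0 1

After press 3 at (2,4):
0 0 0 1 1
0 1 0 0 1
0 0 1 1 0
1 0 0 1 0
1 1 0 0 1

Answer: 0 0 0 1 1
0 1 0 0 1
0 0 1 1 0
1 0 0 1 0
1 1 0 0 1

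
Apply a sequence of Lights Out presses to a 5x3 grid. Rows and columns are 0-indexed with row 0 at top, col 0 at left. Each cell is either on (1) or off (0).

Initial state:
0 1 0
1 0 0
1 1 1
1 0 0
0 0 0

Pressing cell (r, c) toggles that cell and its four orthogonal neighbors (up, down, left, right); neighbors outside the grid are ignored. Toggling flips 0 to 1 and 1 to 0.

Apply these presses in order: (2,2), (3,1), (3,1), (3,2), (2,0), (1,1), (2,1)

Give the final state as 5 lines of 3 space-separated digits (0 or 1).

After press 1 at (2,2):
0 1 0
1 0 1
1 0 0
1 0 1
0 0 0

After press 2 at (3,1):
0 1 0
1 0 1
1 1 0
0 1 0
0 1 0

After press 3 at (3,1):
0 1 0
1 0 1
1 0 0
1 0 1
0 0 0

After press 4 at (3,2):
0 1 0
1 0 1
1 0 1
1 1 0
0 0 1

After press 5 at (2,0):
0 1 0
0 0 1
0 1 1
0 1 0
0 0 1

After press 6 at (1,1):
0 0 0
1 1 0
0 0 1
0 1 0
0 0 1

After press 7 at (2,1):
0 0 0
1 0 0
1 1 0
0 0 0
0 0 1

Answer: 0 0 0
1 0 0
1 1 0
0 0 0
0 0 1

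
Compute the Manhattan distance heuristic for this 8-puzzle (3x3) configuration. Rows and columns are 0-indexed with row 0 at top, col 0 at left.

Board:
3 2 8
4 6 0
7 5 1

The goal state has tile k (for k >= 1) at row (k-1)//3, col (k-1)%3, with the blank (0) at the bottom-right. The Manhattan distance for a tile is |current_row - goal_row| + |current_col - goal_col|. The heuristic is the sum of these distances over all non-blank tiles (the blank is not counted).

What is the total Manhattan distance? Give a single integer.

Tile 3: (0,0)->(0,2) = 2
Tile 2: (0,1)->(0,1) = 0
Tile 8: (0,2)->(2,1) = 3
Tile 4: (1,0)->(1,0) = 0
Tile 6: (1,1)->(1,2) = 1
Tile 7: (2,0)->(2,0) = 0
Tile 5: (2,1)->(1,1) = 1
Tile 1: (2,2)->(0,0) = 4
Sum: 2 + 0 + 3 + 0 + 1 + 0 + 1 + 4 = 11

Answer: 11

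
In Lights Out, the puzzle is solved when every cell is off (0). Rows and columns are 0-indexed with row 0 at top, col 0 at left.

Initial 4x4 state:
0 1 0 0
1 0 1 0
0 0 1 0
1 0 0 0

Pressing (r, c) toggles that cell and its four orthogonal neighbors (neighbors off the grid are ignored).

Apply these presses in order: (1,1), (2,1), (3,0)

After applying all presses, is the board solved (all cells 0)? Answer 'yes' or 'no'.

After press 1 at (1,1):
0 0 0 0
0 1 0 0
0 1 1 0
1 0 0 0

After press 2 at (2,1):
0 0 0 0
0 0 0 0
1 0 0 0
1 1 0 0

After press 3 at (3,0):
0 0 0 0
0 0 0 0
0 0 0 0
0 0 0 0

Lights still on: 0

Answer: yes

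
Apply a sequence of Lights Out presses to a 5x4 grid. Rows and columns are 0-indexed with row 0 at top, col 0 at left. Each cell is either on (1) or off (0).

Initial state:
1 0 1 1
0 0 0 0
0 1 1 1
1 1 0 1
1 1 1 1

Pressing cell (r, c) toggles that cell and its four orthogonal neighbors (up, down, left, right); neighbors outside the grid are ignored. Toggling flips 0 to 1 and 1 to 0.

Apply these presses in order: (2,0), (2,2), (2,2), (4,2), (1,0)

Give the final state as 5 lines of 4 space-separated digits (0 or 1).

Answer: 0 0 1 1
0 1 0 0
0 0 1 1
0 1 1 1
1 0 0 0

Derivation:
After press 1 at (2,0):
1 0 1 1
1 0 0 0
1 0 1 1
0 1 0 1
1 1 1 1

After press 2 at (2,2):
1 0 1 1
1 0 1 0
1 1 0 0
0 1 1 1
1 1 1 1

After press 3 at (2,2):
1 0 1 1
1 0 0 0
1 0 1 1
0 1 0 1
1 1 1 1

After press 4 at (4,2):
1 0 1 1
1 0 0 0
1 0 1 1
0 1 1 1
1 0 0 0

After press 5 at (1,0):
0 0 1 1
0 1 0 0
0 0 1 1
0 1 1 1
1 0 0 0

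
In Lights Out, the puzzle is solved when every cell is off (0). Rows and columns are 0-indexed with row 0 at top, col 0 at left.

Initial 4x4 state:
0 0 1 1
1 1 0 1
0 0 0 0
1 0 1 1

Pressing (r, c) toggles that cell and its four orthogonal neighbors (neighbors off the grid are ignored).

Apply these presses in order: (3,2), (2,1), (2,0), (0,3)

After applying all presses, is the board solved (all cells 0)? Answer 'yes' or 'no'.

After press 1 at (3,2):
0 0 1 1
1 1 0 1
0 0 1 0
1 1 0 0

After press 2 at (2,1):
0 0 1 1
1 0 0 1
1 1 0 0
1 0 0 0

After press 3 at (2,0):
0 0 1 1
0 0 0 1
0 0 0 0
0 0 0 0

After press 4 at (0,3):
0 0 0 0
0 0 0 0
0 0 0 0
0 0 0 0

Lights still on: 0

Answer: yes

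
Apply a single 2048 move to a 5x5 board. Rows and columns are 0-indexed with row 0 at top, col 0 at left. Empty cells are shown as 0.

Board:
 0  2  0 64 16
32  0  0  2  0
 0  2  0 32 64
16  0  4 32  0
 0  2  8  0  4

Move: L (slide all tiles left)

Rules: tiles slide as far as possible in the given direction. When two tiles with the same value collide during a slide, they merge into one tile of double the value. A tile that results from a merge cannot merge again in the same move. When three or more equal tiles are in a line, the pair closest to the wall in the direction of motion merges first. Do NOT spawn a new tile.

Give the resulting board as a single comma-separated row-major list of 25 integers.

Slide left:
row 0: [0, 2, 0, 64, 16] -> [2, 64, 16, 0, 0]
row 1: [32, 0, 0, 2, 0] -> [32, 2, 0, 0, 0]
row 2: [0, 2, 0, 32, 64] -> [2, 32, 64, 0, 0]
row 3: [16, 0, 4, 32, 0] -> [16, 4, 32, 0, 0]
row 4: [0, 2, 8, 0, 4] -> [2, 8, 4, 0, 0]

Answer: 2, 64, 16, 0, 0, 32, 2, 0, 0, 0, 2, 32, 64, 0, 0, 16, 4, 32, 0, 0, 2, 8, 4, 0, 0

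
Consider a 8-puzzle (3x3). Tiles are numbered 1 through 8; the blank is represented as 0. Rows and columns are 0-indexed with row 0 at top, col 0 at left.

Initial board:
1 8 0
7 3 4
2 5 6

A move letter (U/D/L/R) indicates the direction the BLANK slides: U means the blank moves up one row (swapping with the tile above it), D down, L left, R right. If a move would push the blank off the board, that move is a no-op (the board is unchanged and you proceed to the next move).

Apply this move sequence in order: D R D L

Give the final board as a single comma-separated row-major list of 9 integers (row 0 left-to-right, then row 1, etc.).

Answer: 1, 8, 4, 7, 3, 6, 2, 0, 5

Derivation:
After move 1 (D):
1 8 4
7 3 0
2 5 6

After move 2 (R):
1 8 4
7 3 0
2 5 6

After move 3 (D):
1 8 4
7 3 6
2 5 0

After move 4 (L):
1 8 4
7 3 6
2 0 5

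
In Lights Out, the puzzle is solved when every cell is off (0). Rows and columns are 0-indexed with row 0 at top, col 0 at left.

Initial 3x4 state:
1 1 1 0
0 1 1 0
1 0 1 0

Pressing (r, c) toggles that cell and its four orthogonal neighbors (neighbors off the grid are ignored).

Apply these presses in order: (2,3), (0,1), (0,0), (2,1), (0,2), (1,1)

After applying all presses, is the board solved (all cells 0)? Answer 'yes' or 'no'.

Answer: no

Derivation:
After press 1 at (2,3):
1 1 1 0
0 1 1 1
1 0 0 1

After press 2 at (0,1):
0 0 0 0
0 0 1 1
1 0 0 1

After press 3 at (0,0):
1 1 0 0
1 0 1 1
1 0 0 1

After press 4 at (2,1):
1 1 0 0
1 1 1 1
0 1 1 1

After press 5 at (0,2):
1 0 1 1
1 1 0 1
0 1 1 1

After press 6 at (1,1):
1 1 1 1
0 0 1 1
0 0 1 1

Lights still on: 8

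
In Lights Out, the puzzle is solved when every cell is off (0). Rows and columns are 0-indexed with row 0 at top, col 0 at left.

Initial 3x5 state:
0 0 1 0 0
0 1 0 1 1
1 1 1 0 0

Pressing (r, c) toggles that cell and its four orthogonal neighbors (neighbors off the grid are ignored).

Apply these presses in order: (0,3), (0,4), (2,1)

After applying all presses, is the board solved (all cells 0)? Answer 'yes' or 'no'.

After press 1 at (0,3):
0 0 0 1 1
0 1 0 0 1
1 1 1 0 0

After press 2 at (0,4):
0 0 0 0 0
0 1 0 0 0
1 1 1 0 0

After press 3 at (2,1):
0 0 0 0 0
0 0 0 0 0
0 0 0 0 0

Lights still on: 0

Answer: yes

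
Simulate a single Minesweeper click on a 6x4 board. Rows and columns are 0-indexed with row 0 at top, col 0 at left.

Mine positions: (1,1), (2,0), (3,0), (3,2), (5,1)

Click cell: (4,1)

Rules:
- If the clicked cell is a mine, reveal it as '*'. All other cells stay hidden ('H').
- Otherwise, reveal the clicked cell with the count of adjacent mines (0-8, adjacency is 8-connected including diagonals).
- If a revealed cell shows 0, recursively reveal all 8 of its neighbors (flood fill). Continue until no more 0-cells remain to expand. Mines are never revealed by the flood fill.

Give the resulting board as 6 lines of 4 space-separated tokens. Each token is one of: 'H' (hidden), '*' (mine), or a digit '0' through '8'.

H H H H
H H H H
H H H H
H H H H
H 3 H H
H H H H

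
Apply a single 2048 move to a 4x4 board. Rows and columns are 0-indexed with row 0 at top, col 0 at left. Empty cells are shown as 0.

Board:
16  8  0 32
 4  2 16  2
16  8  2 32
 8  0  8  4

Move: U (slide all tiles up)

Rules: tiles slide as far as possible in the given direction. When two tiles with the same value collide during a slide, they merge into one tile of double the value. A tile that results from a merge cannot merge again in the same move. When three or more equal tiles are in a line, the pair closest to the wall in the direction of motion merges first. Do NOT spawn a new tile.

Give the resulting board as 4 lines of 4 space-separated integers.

Slide up:
col 0: [16, 4, 16, 8] -> [16, 4, 16, 8]
col 1: [8, 2, 8, 0] -> [8, 2, 8, 0]
col 2: [0, 16, 2, 8] -> [16, 2, 8, 0]
col 3: [32, 2, 32, 4] -> [32, 2, 32, 4]

Answer: 16  8 16 32
 4  2  2  2
16  8  8 32
 8  0  0  4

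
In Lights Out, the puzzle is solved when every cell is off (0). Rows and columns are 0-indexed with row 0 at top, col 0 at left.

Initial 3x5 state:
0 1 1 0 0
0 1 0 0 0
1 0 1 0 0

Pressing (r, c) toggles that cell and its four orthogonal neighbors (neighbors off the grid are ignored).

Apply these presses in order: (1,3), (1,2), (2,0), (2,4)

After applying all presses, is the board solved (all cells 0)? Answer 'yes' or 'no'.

Answer: no

Derivation:
After press 1 at (1,3):
0 1 1 1 0
0 1 1 1 1
1 0 1 1 0

After press 2 at (1,2):
0 1 0 1 0
0 0 0 0 1
1 0 0 1 0

After press 3 at (2,0):
0 1 0 1 0
1 0 0 0 1
0 1 0 1 0

After press 4 at (2,4):
0 1 0 1 0
1 0 0 0 0
0 1 0 0 1

Lights still on: 5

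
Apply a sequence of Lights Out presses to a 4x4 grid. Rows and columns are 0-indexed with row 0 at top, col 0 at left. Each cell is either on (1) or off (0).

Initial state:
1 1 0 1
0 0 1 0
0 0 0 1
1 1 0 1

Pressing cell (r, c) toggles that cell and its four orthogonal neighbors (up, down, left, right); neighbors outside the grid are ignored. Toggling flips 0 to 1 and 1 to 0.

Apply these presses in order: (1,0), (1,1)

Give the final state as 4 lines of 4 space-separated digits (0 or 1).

After press 1 at (1,0):
0 1 0 1
1 1 1 0
1 0 0 1
1 1 0 1

After press 2 at (1,1):
0 0 0 1
0 0 0 0
1 1 0 1
1 1 0 1

Answer: 0 0 0 1
0 0 0 0
1 1 0 1
1 1 0 1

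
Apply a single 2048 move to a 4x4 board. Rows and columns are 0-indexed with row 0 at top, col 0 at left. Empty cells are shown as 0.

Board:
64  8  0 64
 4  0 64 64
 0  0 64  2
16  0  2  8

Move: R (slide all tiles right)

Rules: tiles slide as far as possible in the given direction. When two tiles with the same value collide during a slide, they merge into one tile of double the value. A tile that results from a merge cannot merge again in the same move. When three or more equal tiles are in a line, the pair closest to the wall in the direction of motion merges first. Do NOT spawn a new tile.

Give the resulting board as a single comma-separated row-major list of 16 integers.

Answer: 0, 64, 8, 64, 0, 0, 4, 128, 0, 0, 64, 2, 0, 16, 2, 8

Derivation:
Slide right:
row 0: [64, 8, 0, 64] -> [0, 64, 8, 64]
row 1: [4, 0, 64, 64] -> [0, 0, 4, 128]
row 2: [0, 0, 64, 2] -> [0, 0, 64, 2]
row 3: [16, 0, 2, 8] -> [0, 16, 2, 8]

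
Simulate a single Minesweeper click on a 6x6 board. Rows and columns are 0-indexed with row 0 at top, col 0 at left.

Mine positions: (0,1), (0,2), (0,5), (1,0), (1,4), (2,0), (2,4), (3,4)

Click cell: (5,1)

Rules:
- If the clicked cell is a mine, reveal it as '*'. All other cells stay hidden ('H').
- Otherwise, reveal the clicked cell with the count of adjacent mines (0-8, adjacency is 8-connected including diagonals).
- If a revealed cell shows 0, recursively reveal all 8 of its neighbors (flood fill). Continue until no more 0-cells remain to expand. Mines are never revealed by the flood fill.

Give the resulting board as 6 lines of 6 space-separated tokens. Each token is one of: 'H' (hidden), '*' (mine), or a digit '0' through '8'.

H H H H H H
H 4 2 3 H H
H 2 0 3 H H
1 1 0 2 H H
0 0 0 1 1 1
0 0 0 0 0 0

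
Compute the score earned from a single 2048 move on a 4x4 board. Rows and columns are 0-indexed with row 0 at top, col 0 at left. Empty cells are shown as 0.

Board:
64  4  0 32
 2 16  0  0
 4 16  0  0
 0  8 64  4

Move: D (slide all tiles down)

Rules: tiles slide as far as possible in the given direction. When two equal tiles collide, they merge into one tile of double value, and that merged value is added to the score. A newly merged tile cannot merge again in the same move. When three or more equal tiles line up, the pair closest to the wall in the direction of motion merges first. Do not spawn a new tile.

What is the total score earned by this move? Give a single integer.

Slide down:
col 0: [64, 2, 4, 0] -> [0, 64, 2, 4]  score +0 (running 0)
col 1: [4, 16, 16, 8] -> [0, 4, 32, 8]  score +32 (running 32)
col 2: [0, 0, 0, 64] -> [0, 0, 0, 64]  score +0 (running 32)
col 3: [32, 0, 0, 4] -> [0, 0, 32, 4]  score +0 (running 32)
Board after move:
 0  0  0  0
64  4  0  0
 2 32  0 32
 4  8 64  4

Answer: 32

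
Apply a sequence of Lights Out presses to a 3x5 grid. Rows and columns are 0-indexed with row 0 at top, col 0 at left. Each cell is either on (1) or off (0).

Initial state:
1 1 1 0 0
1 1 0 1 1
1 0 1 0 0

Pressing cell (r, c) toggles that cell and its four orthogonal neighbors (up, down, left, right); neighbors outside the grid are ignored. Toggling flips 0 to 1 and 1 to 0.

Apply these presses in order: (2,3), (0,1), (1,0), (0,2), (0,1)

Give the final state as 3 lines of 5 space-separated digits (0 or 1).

After press 1 at (2,3):
1 1 1 0 0
1 1 0 0 1
1 0 0 1 1

After press 2 at (0,1):
0 0 0 0 0
1 0 0 0 1
1 0 0 1 1

After press 3 at (1,0):
1 0 0 0 0
0 1 0 0 1
0 0 0 1 1

After press 4 at (0,2):
1 1 1 1 0
0 1 1 0 1
0 0 0 1 1

After press 5 at (0,1):
0 0 0 1 0
0 0 1 0 1
0 0 0 1 1

Answer: 0 0 0 1 0
0 0 1 0 1
0 0 0 1 1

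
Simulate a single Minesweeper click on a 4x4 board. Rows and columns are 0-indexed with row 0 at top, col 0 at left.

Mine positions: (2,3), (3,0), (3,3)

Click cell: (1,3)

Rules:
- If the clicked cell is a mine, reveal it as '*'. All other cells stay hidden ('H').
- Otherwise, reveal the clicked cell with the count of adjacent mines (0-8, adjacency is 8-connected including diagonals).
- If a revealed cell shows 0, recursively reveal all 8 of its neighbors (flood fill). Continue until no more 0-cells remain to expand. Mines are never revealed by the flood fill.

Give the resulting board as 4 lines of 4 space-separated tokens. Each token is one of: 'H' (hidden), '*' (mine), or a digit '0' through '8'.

H H H H
H H H 1
H H H H
H H H H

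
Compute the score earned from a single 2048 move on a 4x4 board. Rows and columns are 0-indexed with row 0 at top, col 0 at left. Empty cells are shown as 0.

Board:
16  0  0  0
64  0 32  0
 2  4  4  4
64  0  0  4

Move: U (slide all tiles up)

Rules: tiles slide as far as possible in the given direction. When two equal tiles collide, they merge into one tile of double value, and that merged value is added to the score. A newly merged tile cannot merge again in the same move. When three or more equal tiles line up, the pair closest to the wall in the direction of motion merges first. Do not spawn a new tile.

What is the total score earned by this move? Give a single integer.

Slide up:
col 0: [16, 64, 2, 64] -> [16, 64, 2, 64]  score +0 (running 0)
col 1: [0, 0, 4, 0] -> [4, 0, 0, 0]  score +0 (running 0)
col 2: [0, 32, 4, 0] -> [32, 4, 0, 0]  score +0 (running 0)
col 3: [0, 0, 4, 4] -> [8, 0, 0, 0]  score +8 (running 8)
Board after move:
16  4 32  8
64  0  4  0
 2  0  0  0
64  0  0  0

Answer: 8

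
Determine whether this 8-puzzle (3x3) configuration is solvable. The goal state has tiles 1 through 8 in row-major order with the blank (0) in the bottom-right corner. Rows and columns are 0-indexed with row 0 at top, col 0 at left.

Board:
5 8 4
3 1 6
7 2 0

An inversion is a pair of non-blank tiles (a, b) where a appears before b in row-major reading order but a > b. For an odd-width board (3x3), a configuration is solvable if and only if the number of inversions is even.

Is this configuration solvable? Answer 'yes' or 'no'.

Inversions (pairs i<j in row-major order where tile[i] > tile[j] > 0): 17
17 is odd, so the puzzle is not solvable.

Answer: no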